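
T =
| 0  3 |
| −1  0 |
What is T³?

[[0, −9], [3, 0]]

T² = [[−3, 0], [0, −3]]
T³ = [[0, −9], [3, 0]]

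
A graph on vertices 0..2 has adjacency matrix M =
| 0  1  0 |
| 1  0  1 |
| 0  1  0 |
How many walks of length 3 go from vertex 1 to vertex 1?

0

The number of length-3 walks from vertex 1 to vertex 1 is entry (1,1) of M³, where M is the adjacency matrix.
M² = [[1, 0, 1], [0, 2, 0], [1, 0, 1]]
M³ = [[0, 2, 0], [2, 0, 2], [0, 2, 0]]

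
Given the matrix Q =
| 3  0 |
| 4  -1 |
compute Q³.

tr Q = 2 and det Q = -3, so the characteristic polynomial is λ² − (2)λ + (-3) with roots 3 and -1.
Eigenvectors give P = [[1, 0], [1, -1]] with P⁻¹ = [[1, 0], [1, -1]], and Q = P·diag(3, -1)·P⁻¹.
Then Q³ = P·diag(27, -1)·P⁻¹ = [[27, 0], [27, 1]] · [[1, 0], [1, -1]] = [[27, 0], [28, -1]].

[[27, 0], [28, -1]]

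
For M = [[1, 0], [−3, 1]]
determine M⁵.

M = I + N where N = [[0, 0], [−3, 0]] is strictly lower-triangular, so N² = 0.
(I + N)⁵ = I + 5·N = [[1, 0], [−15, 1]].

[[1, 0], [−15, 1]]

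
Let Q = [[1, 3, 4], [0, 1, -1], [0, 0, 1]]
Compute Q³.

Q = I + N where N = [[0, 3, 4], [0, 0, -1], [0, 0, 0]] is strictly upper-triangular, so N³ = 0.
(I + N)³ = I + 3·N + 3·N² = [[1, 9, 3], [0, 1, -3], [0, 0, 1]].

[[1, 9, 3], [0, 1, -3], [0, 0, 1]]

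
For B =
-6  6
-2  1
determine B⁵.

[[-876, 1266], [-422, 601]]

tr B = -5 and det B = 6, so the characteristic polynomial is λ² − (-5)λ + (6) with roots -2 and -3.
Eigenvectors give P = [[-3, 2], [-2, 1]] with P⁻¹ = [[1, -2], [2, -3]], and B = P·diag(-2, -3)·P⁻¹.
Then B⁵ = P·diag(-32, -243)·P⁻¹ = [[96, -486], [64, -243]] · [[1, -2], [2, -3]] = [[-876, 1266], [-422, 601]].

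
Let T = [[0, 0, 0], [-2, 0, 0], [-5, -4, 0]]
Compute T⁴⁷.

[[0, 0, 0], [0, 0, 0], [0, 0, 0]]

T is strictly triangular, hence nilpotent: T³ = 0, so T⁴⁷ = 0.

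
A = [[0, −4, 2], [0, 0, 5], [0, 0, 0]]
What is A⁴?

[[0, 0, 0], [0, 0, 0], [0, 0, 0]]

A is strictly triangular, hence nilpotent: A³ = 0, so A⁴ = 0.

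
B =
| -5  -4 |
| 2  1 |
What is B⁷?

[[-4373, -4372], [2186, 2185]]

tr B = -4 and det B = 3, so the characteristic polynomial is λ² − (-4)λ + (3) with roots -1 and -3.
Eigenvectors give P = [[1, -2], [-1, 1]] with P⁻¹ = [[-1, -2], [-1, -1]], and B = P·diag(-1, -3)·P⁻¹.
Then B⁷ = P·diag(-1, -2187)·P⁻¹ = [[-1, 4374], [1, -2187]] · [[-1, -2], [-1, -1]] = [[-4373, -4372], [2186, 2185]].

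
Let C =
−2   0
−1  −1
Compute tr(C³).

−9

tr C = −3 and det C = 2, so the characteristic polynomial is λ² − (−3)λ + (2) with roots −1 and −2.
Eigenvectors give P = [[0, −1], [1, −1]] with P⁻¹ = [[−1, 1], [−1, 0]], and C = P·diag(−1, −2)·P⁻¹.
Then C³ = P·diag(−1, −8)·P⁻¹ = [[0, 8], [−1, 8]] · [[−1, 1], [−1, 0]] = [[−8, 0], [−7, −1]].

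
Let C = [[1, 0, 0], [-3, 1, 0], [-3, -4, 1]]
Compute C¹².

[[1, 0, 0], [-36, 1, 0], [756, -48, 1]]

C = I + N where N = [[0, 0, 0], [-3, 0, 0], [-3, -4, 0]] is strictly lower-triangular, so N³ = 0.
(I + N)¹² = I + 12·N + 66·N² = [[1, 0, 0], [-36, 1, 0], [756, -48, 1]].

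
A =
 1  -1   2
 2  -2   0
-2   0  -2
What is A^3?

A^2 = [[-5, 1, -2], [-2, 2, 4], [2, 2, 0]]
A^3 = [[1, 3, -6], [-6, -2, -12], [6, -6, 4]]

[[1, 3, -6], [-6, -2, -12], [6, -6, 4]]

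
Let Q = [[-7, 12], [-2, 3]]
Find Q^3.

[[-79, 156], [-26, 51]]

tr Q = -4 and det Q = 3, so the characteristic polynomial is λ² − (-4)λ + (3) with roots -1 and -3.
Eigenvectors give P = [[2, -3], [1, -1]] with P⁻¹ = [[-1, 3], [-1, 2]], and Q = P·diag(-1, -3)·P⁻¹.
Then Q^3 = P·diag(-1, -27)·P⁻¹ = [[-2, 81], [-1, 27]] · [[-1, 3], [-1, 2]] = [[-79, 156], [-26, 51]].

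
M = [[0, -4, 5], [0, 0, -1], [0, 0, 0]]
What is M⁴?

[[0, 0, 0], [0, 0, 0], [0, 0, 0]]

M is strictly triangular, hence nilpotent: M³ = 0, so M⁴ = 0.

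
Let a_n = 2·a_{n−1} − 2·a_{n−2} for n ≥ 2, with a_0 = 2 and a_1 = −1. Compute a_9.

With companion matrix A = [[2, −2], [1, 0]], [a_n, a_{n−1}]ᵀ = A·[a_{n−1}, a_{n−2}]ᵀ, so [a_9, a_8]ᵀ = A⁸·[a_1, a_0]ᵀ.
A⁸ = [[16, 0], [0, 16]], giving [a_9, a_8]ᵀ = [[−16], [32]].

−16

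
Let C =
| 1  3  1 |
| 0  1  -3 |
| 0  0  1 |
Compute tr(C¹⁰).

C = I + N where N = [[0, 3, 1], [0, 0, -3], [0, 0, 0]] is strictly upper-triangular, so N³ = 0.
(I + N)¹⁰ = I + 10·N + 45·N² = [[1, 30, -395], [0, 1, -30], [0, 0, 1]].

3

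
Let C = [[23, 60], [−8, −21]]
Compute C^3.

tr C = 2 and det C = −3, so the characteristic polynomial is λ² − (2)λ + (−3) with roots −1 and 3.
Eigenvectors give P = [[−5, −3], [2, 1]] with P⁻¹ = [[1, 3], [−2, −5]], and C = P·diag(−1, 3)·P⁻¹.
Then C^3 = P·diag(−1, 27)·P⁻¹ = [[5, −81], [−2, 27]] · [[1, 3], [−2, −5]] = [[167, 420], [−56, −141]].

[[167, 420], [−56, −141]]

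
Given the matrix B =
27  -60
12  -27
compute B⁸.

tr B = 0 and det B = -9, so the characteristic polynomial is λ² − (0)λ + (-9) with roots -3 and 3.
Eigenvectors give P = [[2, -5], [1, -2]] with P⁻¹ = [[-2, 5], [-1, 2]], and B = P·diag(-3, 3)·P⁻¹.
Then B⁸ = P·diag(6561, 6561)·P⁻¹ = [[13122, -32805], [6561, -13122]] · [[-2, 5], [-1, 2]] = [[6561, 0], [0, 6561]].

[[6561, 0], [0, 6561]]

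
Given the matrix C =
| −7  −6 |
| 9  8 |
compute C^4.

tr C = 1 and det C = −2, so the characteristic polynomial is λ² − (1)λ + (−2) with roots −1 and 2.
Eigenvectors give P = [[−1, −2], [1, 3]] with P⁻¹ = [[−3, −2], [1, 1]], and C = P·diag(−1, 2)·P⁻¹.
Then C^4 = P·diag(1, 16)·P⁻¹ = [[−1, −32], [1, 48]] · [[−3, −2], [1, 1]] = [[−29, −30], [45, 46]].

[[−29, −30], [45, 46]]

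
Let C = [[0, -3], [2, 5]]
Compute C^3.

[[-30, -57], [38, 65]]

tr C = 5 and det C = 6, so the characteristic polynomial is λ² − (5)λ + (6) with roots 2 and 3.
Eigenvectors give P = [[3, -1], [-2, 1]] with P⁻¹ = [[1, 1], [2, 3]], and C = P·diag(2, 3)·P⁻¹.
Then C^3 = P·diag(8, 27)·P⁻¹ = [[24, -27], [-16, 27]] · [[1, 1], [2, 3]] = [[-30, -57], [38, 65]].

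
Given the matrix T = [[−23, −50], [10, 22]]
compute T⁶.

[[3389, 6650], [−1330, −2596]]

tr T = −1 and det T = −6, so the characteristic polynomial is λ² − (−1)λ + (−6) with roots 2 and −3.
Eigenvectors give P = [[2, −5], [−1, 2]] with P⁻¹ = [[−2, −5], [−1, −2]], and T = P·diag(2, −3)·P⁻¹.
Then T⁶ = P·diag(64, 729)·P⁻¹ = [[128, −3645], [−64, 1458]] · [[−2, −5], [−1, −2]] = [[3389, 6650], [−1330, −2596]].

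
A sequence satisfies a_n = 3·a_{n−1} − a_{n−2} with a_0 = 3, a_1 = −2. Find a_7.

With companion matrix C = [[3, −1], [1, 0]], [a_n, a_{n−1}]ᵀ = C·[a_{n−1}, a_{n−2}]ᵀ, so [a_7, a_6]ᵀ = C⁶·[a_1, a_0]ᵀ.
C⁶ = [[377, −144], [144, −55]], giving [a_7, a_6]ᵀ = [[−1186], [−453]].

−1186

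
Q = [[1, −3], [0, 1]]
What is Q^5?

[[1, −15], [0, 1]]

Q = I + N where N = [[0, −3], [0, 0]] is strictly upper-triangular, so N^2 = 0.
(I + N)^5 = I + 5·N = [[1, −15], [0, 1]].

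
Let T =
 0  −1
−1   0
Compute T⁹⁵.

T² = I (check: tr T = 0 and det T = −1), so T⁹⁵ = T since 95 is odd.

[[0, −1], [−1, 0]]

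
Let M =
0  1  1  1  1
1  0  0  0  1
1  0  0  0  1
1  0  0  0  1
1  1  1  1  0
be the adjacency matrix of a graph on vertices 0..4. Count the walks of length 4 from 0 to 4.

The number of length-4 walks from vertex 0 to vertex 4 is entry (0,4) of M^4, where M is the adjacency matrix.
M^2 = [[4, 1, 1, 1, 3], [1, 2, 2, 2, 1], [1, 2, 2, 2, 1], [1, 2, 2, 2, 1], [3, 1, 1, 1, 4]]
M^3 = [[6, 7, 7, 7, 7], [7, 2, 2, 2, 7], [7, 2, 2, 2, 7], [7, 2, 2, 2, 7], [7, 7, 7, 7, 6]]
M^4 = [[28, 13, 13, 13, 27], [13, 14, 14, 14, 13], [13, 14, 14, 14, 13], [13, 14, 14, 14, 13], [27, 13, 13, 13, 28]]

27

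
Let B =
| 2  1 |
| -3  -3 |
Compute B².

[[1, -1], [3, 6]]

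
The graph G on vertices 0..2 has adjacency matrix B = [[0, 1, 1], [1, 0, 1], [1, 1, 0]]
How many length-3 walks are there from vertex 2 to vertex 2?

The number of length-3 walks from vertex 2 to vertex 2 is entry (2,2) of B³, where B is the adjacency matrix.
B² = [[2, 1, 1], [1, 2, 1], [1, 1, 2]]
B³ = [[2, 3, 3], [3, 2, 3], [3, 3, 2]]

2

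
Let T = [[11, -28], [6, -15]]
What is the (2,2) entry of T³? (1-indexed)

-183

tr T = -4 and det T = 3, so the characteristic polynomial is λ² − (-4)λ + (3) with roots -3 and -1.
Eigenvectors give P = [[2, 7], [1, 3]] with P⁻¹ = [[-3, 7], [1, -2]], and T = P·diag(-3, -1)·P⁻¹.
Then T³ = P·diag(-27, -1)·P⁻¹ = [[-54, -7], [-27, -3]] · [[-3, 7], [1, -2]] = [[155, -364], [78, -183]].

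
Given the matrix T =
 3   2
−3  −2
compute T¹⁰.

[[3, 2], [−3, −2]]

T² = T (a projection; rank 1, trace 1), so T¹⁰ = T.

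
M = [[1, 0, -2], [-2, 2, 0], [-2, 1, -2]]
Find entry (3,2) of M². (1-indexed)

0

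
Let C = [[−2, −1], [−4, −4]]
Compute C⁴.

[[208, 168], [672, 544]]

C² = [[8, 6], [24, 20]]
C³ = [[−40, −32], [−128, −104]]
C⁴ = [[208, 168], [672, 544]]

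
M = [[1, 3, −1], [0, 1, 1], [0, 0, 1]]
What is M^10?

[[1, 30, 125], [0, 1, 10], [0, 0, 1]]

M = I + N where N = [[0, 3, −1], [0, 0, 1], [0, 0, 0]] is strictly upper-triangular, so N^3 = 0.
(I + N)^10 = I + 10·N + 45·N^2 = [[1, 30, 125], [0, 1, 10], [0, 0, 1]].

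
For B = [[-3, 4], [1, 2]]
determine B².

[[13, -4], [-1, 8]]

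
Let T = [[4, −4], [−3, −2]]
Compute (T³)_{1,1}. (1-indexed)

T² = [[28, −8], [−6, 16]]
T³ = [[136, −96], [−72, −8]]

136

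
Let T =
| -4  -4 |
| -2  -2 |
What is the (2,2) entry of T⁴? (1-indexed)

432

T² = [[24, 24], [12, 12]]
T³ = [[-144, -144], [-72, -72]]
T⁴ = [[864, 864], [432, 432]]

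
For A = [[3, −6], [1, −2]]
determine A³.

A² = A (a projection; rank 1, trace 1), so A³ = A.

[[3, −6], [1, −2]]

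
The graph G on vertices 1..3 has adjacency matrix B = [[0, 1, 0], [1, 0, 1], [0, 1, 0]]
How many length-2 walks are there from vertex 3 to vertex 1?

The number of length-2 walks from vertex 3 to vertex 1 is entry (3,1) of B², where B is the adjacency matrix.
B² = [[1, 0, 1], [0, 2, 0], [1, 0, 1]]

1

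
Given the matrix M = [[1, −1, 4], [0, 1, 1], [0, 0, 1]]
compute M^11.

M = I + N where N = [[0, −1, 4], [0, 0, 1], [0, 0, 0]] is strictly upper-triangular, so N^3 = 0.
(I + N)^11 = I + 11·N + 55·N^2 = [[1, −11, −11], [0, 1, 11], [0, 0, 1]].

[[1, −11, −11], [0, 1, 11], [0, 0, 1]]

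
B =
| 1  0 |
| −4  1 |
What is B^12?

[[1, 0], [−48, 1]]

B = I + N where N = [[0, 0], [−4, 0]] is strictly lower-triangular, so N^2 = 0.
(I + N)^12 = I + 12·N = [[1, 0], [−48, 1]].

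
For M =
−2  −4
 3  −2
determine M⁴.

[[−128, −256], [192, −128]]

M² = [[−8, 16], [−12, −8]]
M³ = [[64, 0], [0, 64]]
M⁴ = [[−128, −256], [192, −128]]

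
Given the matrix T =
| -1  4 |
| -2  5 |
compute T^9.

tr T = 4 and det T = 3, so the characteristic polynomial is λ² − (4)λ + (3) with roots 1 and 3.
Eigenvectors give P = [[2, -1], [1, -1]] with P⁻¹ = [[1, -1], [1, -2]], and T = P·diag(1, 3)·P⁻¹.
Then T^9 = P·diag(1, 19683)·P⁻¹ = [[2, -19683], [1, -19683]] · [[1, -1], [1, -2]] = [[-19681, 39364], [-19682, 39365]].

[[-19681, 39364], [-19682, 39365]]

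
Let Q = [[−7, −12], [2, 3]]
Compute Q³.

[[−79, −156], [26, 51]]

tr Q = −4 and det Q = 3, so the characteristic polynomial is λ² − (−4)λ + (3) with roots −1 and −3.
Eigenvectors give P = [[−2, 3], [1, −1]] with P⁻¹ = [[1, 3], [1, 2]], and Q = P·diag(−1, −3)·P⁻¹.
Then Q³ = P·diag(−1, −27)·P⁻¹ = [[2, −81], [−1, 27]] · [[1, 3], [1, 2]] = [[−79, −156], [26, 51]].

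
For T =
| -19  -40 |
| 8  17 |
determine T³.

tr T = -2 and det T = -3, so the characteristic polynomial is λ² − (-2)λ + (-3) with roots 1 and -3.
Eigenvectors give P = [[2, -5], [-1, 2]] with P⁻¹ = [[-2, -5], [-1, -2]], and T = P·diag(1, -3)·P⁻¹.
Then T³ = P·diag(1, -27)·P⁻¹ = [[2, 135], [-1, -54]] · [[-2, -5], [-1, -2]] = [[-139, -280], [56, 113]].

[[-139, -280], [56, 113]]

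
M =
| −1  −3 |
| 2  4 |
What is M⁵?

[[−61, −93], [62, 94]]

tr M = 3 and det M = 2, so the characteristic polynomial is λ² − (3)λ + (2) with roots 2 and 1.
Eigenvectors give P = [[1, 3], [−1, −2]] with P⁻¹ = [[−2, −3], [1, 1]], and M = P·diag(2, 1)·P⁻¹.
Then M⁵ = P·diag(32, 1)·P⁻¹ = [[32, 3], [−32, −2]] · [[−2, −3], [1, 1]] = [[−61, −93], [62, 94]].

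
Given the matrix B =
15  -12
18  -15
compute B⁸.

tr B = 0 and det B = -9, so the characteristic polynomial is λ² − (0)λ + (-9) with roots 3 and -3.
Eigenvectors give P = [[1, 2], [1, 3]] with P⁻¹ = [[3, -2], [-1, 1]], and B = P·diag(3, -3)·P⁻¹.
Then B⁸ = P·diag(6561, 6561)·P⁻¹ = [[6561, 13122], [6561, 19683]] · [[3, -2], [-1, 1]] = [[6561, 0], [0, 6561]].

[[6561, 0], [0, 6561]]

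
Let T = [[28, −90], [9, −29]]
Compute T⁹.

tr T = −1 and det T = −2, so the characteristic polynomial is λ² − (−1)λ + (−2) with roots 1 and −2.
Eigenvectors give P = [[10, 3], [3, 1]] with P⁻¹ = [[1, −3], [−3, 10]], and T = P·diag(1, −2)·P⁻¹.
Then T⁹ = P·diag(1, −512)·P⁻¹ = [[10, −1536], [3, −512]] · [[1, −3], [−3, 10]] = [[4618, −15390], [1539, −5129]].

[[4618, −15390], [1539, −5129]]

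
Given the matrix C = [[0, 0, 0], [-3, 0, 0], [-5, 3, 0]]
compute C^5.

[[0, 0, 0], [0, 0, 0], [0, 0, 0]]

C is strictly triangular, hence nilpotent: C^3 = 0, so C^5 = 0.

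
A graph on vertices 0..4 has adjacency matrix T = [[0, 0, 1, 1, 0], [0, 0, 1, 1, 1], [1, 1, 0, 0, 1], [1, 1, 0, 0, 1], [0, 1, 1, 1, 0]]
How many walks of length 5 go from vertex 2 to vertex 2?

The number of length-5 walks from vertex 2 to vertex 2 is entry (2,2) of T⁵, where T is the adjacency matrix.
T² = [[2, 2, 0, 0, 2], [2, 3, 1, 1, 2], [0, 1, 3, 3, 1], [0, 1, 3, 3, 1], [2, 2, 1, 1, 3]]
T³ = [[0, 2, 6, 6, 2], [2, 4, 7, 7, 5], [6, 7, 2, 2, 7], [6, 7, 2, 2, 7], [2, 5, 7, 7, 4]]
T⁴ = [[12, 14, 4, 4, 14], [14, 19, 11, 11, 18], [4, 11, 20, 20, 11], [4, 11, 20, 20, 11], [14, 18, 11, 11, 19]]
T⁵ = [[8, 22, 40, 40, 22], [22, 40, 51, 51, 41], [40, 51, 26, 26, 51], [40, 51, 26, 26, 51], [22, 41, 51, 51, 40]]

26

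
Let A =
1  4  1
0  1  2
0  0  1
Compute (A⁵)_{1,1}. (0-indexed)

A = I + N where N = [[0, 4, 1], [0, 0, 2], [0, 0, 0]] is strictly upper-triangular, so N³ = 0.
(I + N)⁵ = I + 5·N + 10·N² = [[1, 20, 85], [0, 1, 10], [0, 0, 1]].

1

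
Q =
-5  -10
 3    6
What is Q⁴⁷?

[[-5, -10], [3, 6]]

Q² = Q (a projection; rank 1, trace 1), so Q⁴⁷ = Q.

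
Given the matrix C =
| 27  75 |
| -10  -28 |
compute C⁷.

[[11703, 34725], [-4630, -13762]]

tr C = -1 and det C = -6, so the characteristic polynomial is λ² − (-1)λ + (-6) with roots 2 and -3.
Eigenvectors give P = [[-3, -5], [1, 2]] with P⁻¹ = [[-2, -5], [1, 3]], and C = P·diag(2, -3)·P⁻¹.
Then C⁷ = P·diag(128, -2187)·P⁻¹ = [[-384, 10935], [128, -4374]] · [[-2, -5], [1, 3]] = [[11703, 34725], [-4630, -13762]].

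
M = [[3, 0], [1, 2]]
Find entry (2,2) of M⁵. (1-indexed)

32

tr M = 5 and det M = 6, so the characteristic polynomial is λ² − (5)λ + (6) with roots 2 and 3.
Eigenvectors give P = [[0, 1], [-1, 1]] with P⁻¹ = [[1, -1], [1, 0]], and M = P·diag(2, 3)·P⁻¹.
Then M⁵ = P·diag(32, 243)·P⁻¹ = [[0, 243], [-32, 243]] · [[1, -1], [1, 0]] = [[243, 0], [211, 32]].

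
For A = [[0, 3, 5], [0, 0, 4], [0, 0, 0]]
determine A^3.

[[0, 0, 0], [0, 0, 0], [0, 0, 0]]

A is strictly triangular, hence nilpotent: A^3 = 0, so A^3 = 0.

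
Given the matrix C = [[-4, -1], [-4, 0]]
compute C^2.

[[20, 4], [16, 4]]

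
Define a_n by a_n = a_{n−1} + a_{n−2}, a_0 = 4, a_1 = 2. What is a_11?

398

With companion matrix A = [[1, 1], [1, 0]], [a_n, a_{n−1}]ᵀ = A·[a_{n−1}, a_{n−2}]ᵀ, so [a_11, a_10]ᵀ = A¹⁰·[a_1, a_0]ᵀ.
A¹⁰ = [[89, 55], [55, 34]], giving [a_11, a_10]ᵀ = [[398], [246]].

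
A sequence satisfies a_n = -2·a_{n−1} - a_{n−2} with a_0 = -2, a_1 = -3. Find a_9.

With companion matrix T = [[-2, -1], [1, 0]], [a_n, a_{n−1}]ᵀ = T·[a_{n−1}, a_{n−2}]ᵀ, so [a_9, a_8]ᵀ = T⁸·[a_1, a_0]ᵀ.
T⁸ = [[9, 8], [-8, -7]], giving [a_9, a_8]ᵀ = [[-43], [38]].

-43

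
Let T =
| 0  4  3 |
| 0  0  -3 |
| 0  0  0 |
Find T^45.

[[0, 0, 0], [0, 0, 0], [0, 0, 0]]

T is strictly triangular, hence nilpotent: T^3 = 0, so T^45 = 0.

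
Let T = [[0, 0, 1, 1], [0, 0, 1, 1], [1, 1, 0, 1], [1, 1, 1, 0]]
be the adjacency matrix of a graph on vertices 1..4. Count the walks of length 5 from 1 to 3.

29

The number of length-5 walks from vertex 1 to vertex 3 is entry (1,3) of T⁵, where T is the adjacency matrix.
T² = [[2, 2, 1, 1], [2, 2, 1, 1], [1, 1, 3, 2], [1, 1, 2, 3]]
T³ = [[2, 2, 5, 5], [2, 2, 5, 5], [5, 5, 4, 5], [5, 5, 5, 4]]
T⁴ = [[10, 10, 9, 9], [10, 10, 9, 9], [9, 9, 15, 14], [9, 9, 14, 15]]
T⁵ = [[18, 18, 29, 29], [18, 18, 29, 29], [29, 29, 32, 33], [29, 29, 33, 32]]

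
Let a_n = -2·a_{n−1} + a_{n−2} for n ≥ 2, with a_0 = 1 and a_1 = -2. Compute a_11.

With companion matrix B = [[-2, 1], [1, 0]], [a_n, a_{n−1}]ᵀ = B·[a_{n−1}, a_{n−2}]ᵀ, so [a_11, a_10]ᵀ = B¹⁰·[a_1, a_0]ᵀ.
B¹⁰ = [[5741, -2378], [-2378, 985]], giving [a_11, a_10]ᵀ = [[-13860], [5741]].

-13860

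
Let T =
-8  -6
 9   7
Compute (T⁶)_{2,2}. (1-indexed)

tr T = -1 and det T = -2, so the characteristic polynomial is λ² − (-1)λ + (-2) with roots -2 and 1.
Eigenvectors give P = [[-1, 2], [1, -3]] with P⁻¹ = [[-3, -2], [-1, -1]], and T = P·diag(-2, 1)·P⁻¹.
Then T⁶ = P·diag(64, 1)·P⁻¹ = [[-64, 2], [64, -3]] · [[-3, -2], [-1, -1]] = [[190, 126], [-189, -125]].

-125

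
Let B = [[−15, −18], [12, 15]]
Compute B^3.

[[−135, −162], [108, 135]]

tr B = 0 and det B = −9, so the characteristic polynomial is λ² − (0)λ + (−9) with roots 3 and −3.
Eigenvectors give P = [[1, 3], [−1, −2]] with P⁻¹ = [[−2, −3], [1, 1]], and B = P·diag(3, −3)·P⁻¹.
Then B^3 = P·diag(27, −27)·P⁻¹ = [[27, −81], [−27, 54]] · [[−2, −3], [1, 1]] = [[−135, −162], [108, 135]].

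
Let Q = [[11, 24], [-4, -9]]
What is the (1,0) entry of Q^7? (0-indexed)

tr Q = 2 and det Q = -3, so the characteristic polynomial is λ² − (2)λ + (-3) with roots 3 and -1.
Eigenvectors give P = [[3, -2], [-1, 1]] with P⁻¹ = [[1, 2], [1, 3]], and Q = P·diag(3, -1)·P⁻¹.
Then Q^7 = P·diag(2187, -1)·P⁻¹ = [[6561, 2], [-2187, -1]] · [[1, 2], [1, 3]] = [[6563, 13128], [-2188, -4377]].

-2188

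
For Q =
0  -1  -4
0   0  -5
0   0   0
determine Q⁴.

Q is strictly triangular, hence nilpotent: Q³ = 0, so Q⁴ = 0.

[[0, 0, 0], [0, 0, 0], [0, 0, 0]]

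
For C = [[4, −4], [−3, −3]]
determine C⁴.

C² = [[28, −4], [−3, 21]]
C³ = [[124, −100], [−75, −51]]
C⁴ = [[796, −196], [−147, 453]]

[[796, −196], [−147, 453]]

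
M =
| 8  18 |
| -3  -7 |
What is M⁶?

[[190, 378], [-63, -125]]

tr M = 1 and det M = -2, so the characteristic polynomial is λ² − (1)λ + (-2) with roots -1 and 2.
Eigenvectors give P = [[2, -3], [-1, 1]] with P⁻¹ = [[-1, -3], [-1, -2]], and M = P·diag(-1, 2)·P⁻¹.
Then M⁶ = P·diag(1, 64)·P⁻¹ = [[2, -192], [-1, 64]] · [[-1, -3], [-1, -2]] = [[190, 378], [-63, -125]].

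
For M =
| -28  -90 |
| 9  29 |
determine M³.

[[-82, -270], [27, 89]]

tr M = 1 and det M = -2, so the characteristic polynomial is λ² − (1)λ + (-2) with roots -1 and 2.
Eigenvectors give P = [[-10, 3], [3, -1]] with P⁻¹ = [[-1, -3], [-3, -10]], and M = P·diag(-1, 2)·P⁻¹.
Then M³ = P·diag(-1, 8)·P⁻¹ = [[10, 24], [-3, -8]] · [[-1, -3], [-3, -10]] = [[-82, -270], [27, 89]].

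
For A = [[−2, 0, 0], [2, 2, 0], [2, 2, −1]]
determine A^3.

A^2 = [[4, 0, 0], [0, 4, 0], [−2, 2, 1]]
A^3 = [[−8, 0, 0], [8, 8, 0], [10, 6, −1]]

[[−8, 0, 0], [8, 8, 0], [10, 6, −1]]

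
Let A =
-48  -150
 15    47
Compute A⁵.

tr A = -1 and det A = -6, so the characteristic polynomial is λ² − (-1)λ + (-6) with roots -3 and 2.
Eigenvectors give P = [[-10, 3], [3, -1]] with P⁻¹ = [[-1, -3], [-3, -10]], and A = P·diag(-3, 2)·P⁻¹.
Then A⁵ = P·diag(-243, 32)·P⁻¹ = [[2430, 96], [-729, -32]] · [[-1, -3], [-3, -10]] = [[-2718, -8250], [825, 2507]].

[[-2718, -8250], [825, 2507]]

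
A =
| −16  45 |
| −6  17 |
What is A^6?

[[−314, 945], [−126, 379]]

tr A = 1 and det A = −2, so the characteristic polynomial is λ² − (1)λ + (−2) with roots −1 and 2.
Eigenvectors give P = [[3, 5], [1, 2]] with P⁻¹ = [[2, −5], [−1, 3]], and A = P·diag(−1, 2)·P⁻¹.
Then A^6 = P·diag(1, 64)·P⁻¹ = [[3, 320], [1, 128]] · [[2, −5], [−1, 3]] = [[−314, 945], [−126, 379]].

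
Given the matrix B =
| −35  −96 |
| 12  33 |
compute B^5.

tr B = −2 and det B = −3, so the characteristic polynomial is λ² − (−2)λ + (−3) with roots −3 and 1.
Eigenvectors give P = [[−3, −8], [1, 3]] with P⁻¹ = [[−3, −8], [1, 3]], and B = P·diag(−3, 1)·P⁻¹.
Then B^5 = P·diag(−243, 1)·P⁻¹ = [[729, −8], [−243, 3]] · [[−3, −8], [1, 3]] = [[−2195, −5856], [732, 1953]].

[[−2195, −5856], [732, 1953]]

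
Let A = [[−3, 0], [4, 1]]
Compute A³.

[[−27, 0], [28, 1]]

tr A = −2 and det A = −3, so the characteristic polynomial is λ² − (−2)λ + (−3) with roots −3 and 1.
Eigenvectors give P = [[1, 0], [−1, −1]] with P⁻¹ = [[1, 0], [−1, −1]], and A = P·diag(−3, 1)·P⁻¹.
Then A³ = P·diag(−27, 1)·P⁻¹ = [[−27, 0], [27, −1]] · [[1, 0], [−1, −1]] = [[−27, 0], [28, 1]].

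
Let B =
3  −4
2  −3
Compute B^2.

[[1, 0], [0, 1]]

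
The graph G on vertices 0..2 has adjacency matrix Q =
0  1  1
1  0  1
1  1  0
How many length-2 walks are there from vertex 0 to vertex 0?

The number of length-2 walks from vertex 0 to vertex 0 is entry (0,0) of Q², where Q is the adjacency matrix.
Q² = [[2, 1, 1], [1, 2, 1], [1, 1, 2]]

2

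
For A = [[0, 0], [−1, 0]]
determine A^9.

A is strictly triangular, hence nilpotent: A^2 = 0, so A^9 = 0.

[[0, 0], [0, 0]]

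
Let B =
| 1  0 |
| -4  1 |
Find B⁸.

B = I + N where N = [[0, 0], [-4, 0]] is strictly lower-triangular, so N² = 0.
(I + N)⁸ = I + 8·N = [[1, 0], [-32, 1]].

[[1, 0], [-32, 1]]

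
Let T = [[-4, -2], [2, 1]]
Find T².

[[12, 6], [-6, -3]]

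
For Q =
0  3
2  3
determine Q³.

[[18, 45], [30, 63]]

Q² = [[6, 9], [6, 15]]
Q³ = [[18, 45], [30, 63]]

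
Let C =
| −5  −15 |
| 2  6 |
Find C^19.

C² = C (a projection; rank 1, trace 1), so C^19 = C.

[[−5, −15], [2, 6]]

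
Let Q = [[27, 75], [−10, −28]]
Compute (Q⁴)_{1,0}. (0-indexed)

tr Q = −1 and det Q = −6, so the characteristic polynomial is λ² − (−1)λ + (−6) with roots 2 and −3.
Eigenvectors give P = [[3, −5], [−1, 2]] with P⁻¹ = [[2, 5], [1, 3]], and Q = P·diag(2, −3)·P⁻¹.
Then Q⁴ = P·diag(16, 81)·P⁻¹ = [[48, −405], [−16, 162]] · [[2, 5], [1, 3]] = [[−309, −975], [130, 406]].

130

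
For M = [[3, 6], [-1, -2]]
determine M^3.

M² = M (a projection; rank 1, trace 1), so M^3 = M.

[[3, 6], [-1, -2]]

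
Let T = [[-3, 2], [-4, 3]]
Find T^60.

T² = I (check: tr T = 0 and det T = -1), so T^60 = I since 60 is even.

[[1, 0], [0, 1]]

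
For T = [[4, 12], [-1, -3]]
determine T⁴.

T² = T (a projection; rank 1, trace 1), so T⁴ = T.

[[4, 12], [-1, -3]]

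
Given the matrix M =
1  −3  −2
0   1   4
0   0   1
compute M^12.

[[1, −36, −816], [0, 1, 48], [0, 0, 1]]

M = I + N where N = [[0, −3, −2], [0, 0, 4], [0, 0, 0]] is strictly upper-triangular, so N^3 = 0.
(I + N)^12 = I + 12·N + 66·N^2 = [[1, −36, −816], [0, 1, 48], [0, 0, 1]].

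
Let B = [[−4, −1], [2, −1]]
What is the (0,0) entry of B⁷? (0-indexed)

−4246

tr B = −5 and det B = 6, so the characteristic polynomial is λ² − (−5)λ + (6) with roots −3 and −2.
Eigenvectors give P = [[−1, 1], [1, −2]] with P⁻¹ = [[−2, −1], [−1, −1]], and B = P·diag(−3, −2)·P⁻¹.
Then B⁷ = P·diag(−2187, −128)·P⁻¹ = [[2187, −128], [−2187, 256]] · [[−2, −1], [−1, −1]] = [[−4246, −2059], [4118, 1931]].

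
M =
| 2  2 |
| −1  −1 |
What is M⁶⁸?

M² = M (a projection; rank 1, trace 1), so M⁶⁸ = M.

[[2, 2], [−1, −1]]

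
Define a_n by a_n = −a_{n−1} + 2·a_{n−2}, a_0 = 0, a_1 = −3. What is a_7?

With companion matrix B = [[−1, 2], [1, 0]], [a_n, a_{n−1}]ᵀ = B·[a_{n−1}, a_{n−2}]ᵀ, so [a_7, a_6]ᵀ = B^6·[a_1, a_0]ᵀ.
B^6 = [[43, −42], [−21, 22]], giving [a_7, a_6]ᵀ = [[−129], [63]].

−129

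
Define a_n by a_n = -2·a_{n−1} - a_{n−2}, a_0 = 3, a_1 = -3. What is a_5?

With companion matrix A = [[-2, -1], [1, 0]], [a_n, a_{n−1}]ᵀ = A·[a_{n−1}, a_{n−2}]ᵀ, so [a_5, a_4]ᵀ = A⁴·[a_1, a_0]ᵀ.
A⁴ = [[5, 4], [-4, -3]], giving [a_5, a_4]ᵀ = [[-3], [3]].

-3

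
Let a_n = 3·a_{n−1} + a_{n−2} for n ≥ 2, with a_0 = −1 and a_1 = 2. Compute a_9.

With companion matrix B = [[3, 1], [1, 0]], [a_n, a_{n−1}]ᵀ = B·[a_{n−1}, a_{n−2}]ᵀ, so [a_9, a_8]ᵀ = B⁸·[a_1, a_0]ᵀ.
B⁸ = [[12970, 3927], [3927, 1189]], giving [a_9, a_8]ᵀ = [[22013], [6665]].

22013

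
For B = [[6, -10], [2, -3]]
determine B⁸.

tr B = 3 and det B = 2, so the characteristic polynomial is λ² − (3)λ + (2) with roots 1 and 2.
Eigenvectors give P = [[2, 5], [1, 2]] with P⁻¹ = [[-2, 5], [1, -2]], and B = P·diag(1, 2)·P⁻¹.
Then B⁸ = P·diag(1, 256)·P⁻¹ = [[2, 1280], [1, 512]] · [[-2, 5], [1, -2]] = [[1276, -2550], [510, -1019]].

[[1276, -2550], [510, -1019]]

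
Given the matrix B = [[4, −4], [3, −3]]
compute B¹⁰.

B² = B (a projection; rank 1, trace 1), so B¹⁰ = B.

[[4, −4], [3, −3]]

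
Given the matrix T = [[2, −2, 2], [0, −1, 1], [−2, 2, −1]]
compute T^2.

[[0, 2, 0], [−2, 3, −2], [−2, 0, −1]]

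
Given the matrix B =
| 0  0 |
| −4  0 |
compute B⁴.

[[0, 0], [0, 0]]

B is strictly triangular, hence nilpotent: B² = 0, so B⁴ = 0.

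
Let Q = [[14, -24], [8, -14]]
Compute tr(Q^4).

32

tr Q = 0 and det Q = -4, so the characteristic polynomial is λ² − (0)λ + (-4) with roots 2 and -2.
Eigenvectors give P = [[2, -3], [1, -2]] with P⁻¹ = [[2, -3], [1, -2]], and Q = P·diag(2, -2)·P⁻¹.
Then Q^4 = P·diag(16, 16)·P⁻¹ = [[32, -48], [16, -32]] · [[2, -3], [1, -2]] = [[16, 0], [0, 16]].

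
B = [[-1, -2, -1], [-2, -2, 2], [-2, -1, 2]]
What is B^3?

[[-11, -23, -3], [-18, -18, 14], [-16, -12, 16]]

B^2 = [[7, 7, -5], [2, 6, 2], [0, 4, 4]]
B^3 = [[-11, -23, -3], [-18, -18, 14], [-16, -12, 16]]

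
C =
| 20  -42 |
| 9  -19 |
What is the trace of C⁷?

127

tr C = 1 and det C = -2, so the characteristic polynomial is λ² − (1)λ + (-2) with roots 2 and -1.
Eigenvectors give P = [[7, 2], [3, 1]] with P⁻¹ = [[1, -2], [-3, 7]], and C = P·diag(2, -1)·P⁻¹.
Then C⁷ = P·diag(128, -1)·P⁻¹ = [[896, -2], [384, -1]] · [[1, -2], [-3, 7]] = [[902, -1806], [387, -775]].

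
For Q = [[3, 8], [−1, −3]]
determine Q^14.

Q² = I (check: tr Q = 0 and det Q = −1), so Q^14 = I since 14 is even.

[[1, 0], [0, 1]]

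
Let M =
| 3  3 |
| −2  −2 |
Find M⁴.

M² = M (a projection; rank 1, trace 1), so M⁴ = M.

[[3, 3], [−2, −2]]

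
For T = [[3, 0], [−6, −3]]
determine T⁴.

tr T = 0 and det T = −9, so the characteristic polynomial is λ² − (0)λ + (−9) with roots 3 and −3.
Eigenvectors give P = [[−1, 0], [1, −1]] with P⁻¹ = [[−1, 0], [−1, −1]], and T = P·diag(3, −3)·P⁻¹.
Then T⁴ = P·diag(81, 81)·P⁻¹ = [[−81, 0], [81, −81]] · [[−1, 0], [−1, −1]] = [[81, 0], [0, 81]].

[[81, 0], [0, 81]]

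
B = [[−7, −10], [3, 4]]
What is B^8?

tr B = −3 and det B = 2, so the characteristic polynomial is λ² − (−3)λ + (2) with roots −2 and −1.
Eigenvectors give P = [[−2, −5], [1, 3]] with P⁻¹ = [[−3, −5], [1, 2]], and B = P·diag(−2, −1)·P⁻¹.
Then B^8 = P·diag(256, 1)·P⁻¹ = [[−512, −5], [256, 3]] · [[−3, −5], [1, 2]] = [[1531, 2550], [−765, −1274]].

[[1531, 2550], [−765, −1274]]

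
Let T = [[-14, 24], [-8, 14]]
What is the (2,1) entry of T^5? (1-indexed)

-128

tr T = 0 and det T = -4, so the characteristic polynomial is λ² − (0)λ + (-4) with roots 2 and -2.
Eigenvectors give P = [[-3, 2], [-2, 1]] with P⁻¹ = [[1, -2], [2, -3]], and T = P·diag(2, -2)·P⁻¹.
Then T^5 = P·diag(32, -32)·P⁻¹ = [[-96, -64], [-64, -32]] · [[1, -2], [2, -3]] = [[-224, 384], [-128, 224]].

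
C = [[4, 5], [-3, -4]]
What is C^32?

[[1, 0], [0, 1]]

C² = I (check: tr C = 0 and det C = -1), so C^32 = I since 32 is even.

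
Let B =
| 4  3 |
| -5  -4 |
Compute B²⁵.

[[4, 3], [-5, -4]]

B² = I (check: tr B = 0 and det B = -1), so B²⁵ = B since 25 is odd.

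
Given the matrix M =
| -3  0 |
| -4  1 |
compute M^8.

tr M = -2 and det M = -3, so the characteristic polynomial is λ² − (-2)λ + (-3) with roots -3 and 1.
Eigenvectors give P = [[-1, 0], [-1, 1]] with P⁻¹ = [[-1, 0], [-1, 1]], and M = P·diag(-3, 1)·P⁻¹.
Then M^8 = P·diag(6561, 1)·P⁻¹ = [[-6561, 0], [-6561, 1]] · [[-1, 0], [-1, 1]] = [[6561, 0], [6560, 1]].

[[6561, 0], [6560, 1]]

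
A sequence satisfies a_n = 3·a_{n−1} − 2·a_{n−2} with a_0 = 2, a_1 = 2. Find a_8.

With companion matrix C = [[3, −2], [1, 0]], [a_n, a_{n−1}]ᵀ = C·[a_{n−1}, a_{n−2}]ᵀ, so [a_8, a_7]ᵀ = C⁷·[a_1, a_0]ᵀ.
C⁷ = [[255, −254], [127, −126]], giving [a_8, a_7]ᵀ = [[2], [2]].

2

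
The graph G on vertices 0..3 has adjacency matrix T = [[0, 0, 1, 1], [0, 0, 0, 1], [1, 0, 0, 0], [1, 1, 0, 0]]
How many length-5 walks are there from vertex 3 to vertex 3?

0

The number of length-5 walks from vertex 3 to vertex 3 is entry (3,3) of T⁵, where T is the adjacency matrix.
T² = [[2, 1, 0, 0], [1, 1, 0, 0], [0, 0, 1, 1], [0, 0, 1, 2]]
T³ = [[0, 0, 2, 3], [0, 0, 1, 2], [2, 1, 0, 0], [3, 2, 0, 0]]
T⁴ = [[5, 3, 0, 0], [3, 2, 0, 0], [0, 0, 2, 3], [0, 0, 3, 5]]
T⁵ = [[0, 0, 5, 8], [0, 0, 3, 5], [5, 3, 0, 0], [8, 5, 0, 0]]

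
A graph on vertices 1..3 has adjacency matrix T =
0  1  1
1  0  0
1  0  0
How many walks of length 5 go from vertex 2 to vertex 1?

4

The number of length-5 walks from vertex 2 to vertex 1 is entry (2,1) of T^5, where T is the adjacency matrix.
T^2 = [[2, 0, 0], [0, 1, 1], [0, 1, 1]]
T^3 = [[0, 2, 2], [2, 0, 0], [2, 0, 0]]
T^4 = [[4, 0, 0], [0, 2, 2], [0, 2, 2]]
T^5 = [[0, 4, 4], [4, 0, 0], [4, 0, 0]]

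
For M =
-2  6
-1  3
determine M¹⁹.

M² = M (a projection; rank 1, trace 1), so M¹⁹ = M.

[[-2, 6], [-1, 3]]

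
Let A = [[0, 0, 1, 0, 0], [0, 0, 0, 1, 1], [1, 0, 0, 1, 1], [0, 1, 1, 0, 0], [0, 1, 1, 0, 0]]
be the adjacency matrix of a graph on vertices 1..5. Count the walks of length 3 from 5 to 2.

4

The number of length-3 walks from vertex 5 to vertex 2 is entry (5,2) of A³, where A is the adjacency matrix.
A² = [[1, 0, 0, 1, 1], [0, 2, 2, 0, 0], [0, 2, 3, 0, 0], [1, 0, 0, 2, 2], [1, 0, 0, 2, 2]]
A³ = [[0, 2, 3, 0, 0], [2, 0, 0, 4, 4], [3, 0, 0, 5, 5], [0, 4, 5, 0, 0], [0, 4, 5, 0, 0]]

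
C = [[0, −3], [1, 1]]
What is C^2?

[[−3, −3], [1, −2]]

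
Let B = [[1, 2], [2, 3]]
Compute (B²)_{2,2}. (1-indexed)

13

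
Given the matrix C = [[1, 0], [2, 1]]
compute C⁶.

C = I + N where N = [[0, 0], [2, 0]] is strictly lower-triangular, so N² = 0.
(I + N)⁶ = I + 6·N = [[1, 0], [12, 1]].

[[1, 0], [12, 1]]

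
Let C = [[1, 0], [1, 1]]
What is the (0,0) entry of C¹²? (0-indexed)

C = I + N where N = [[0, 0], [1, 0]] is strictly lower-triangular, so N² = 0.
(I + N)¹² = I + 12·N = [[1, 0], [12, 1]].

1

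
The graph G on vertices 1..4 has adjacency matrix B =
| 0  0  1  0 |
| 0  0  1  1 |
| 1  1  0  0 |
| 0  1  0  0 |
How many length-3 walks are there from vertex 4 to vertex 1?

The number of length-3 walks from vertex 4 to vertex 1 is entry (4,1) of B³, where B is the adjacency matrix.
B² = [[1, 1, 0, 0], [1, 2, 0, 0], [0, 0, 2, 1], [0, 0, 1, 1]]
B³ = [[0, 0, 2, 1], [0, 0, 3, 2], [2, 3, 0, 0], [1, 2, 0, 0]]

1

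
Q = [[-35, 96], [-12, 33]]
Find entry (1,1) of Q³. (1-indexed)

tr Q = -2 and det Q = -3, so the characteristic polynomial is λ² − (-2)λ + (-3) with roots -3 and 1.
Eigenvectors give P = [[-3, -8], [-1, -3]] with P⁻¹ = [[-3, 8], [1, -3]], and Q = P·diag(-3, 1)·P⁻¹.
Then Q³ = P·diag(-27, 1)·P⁻¹ = [[81, -8], [27, -3]] · [[-3, 8], [1, -3]] = [[-251, 672], [-84, 225]].

-251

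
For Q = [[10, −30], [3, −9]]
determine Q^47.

[[10, −30], [3, −9]]

Q² = Q (a projection; rank 1, trace 1), so Q^47 = Q.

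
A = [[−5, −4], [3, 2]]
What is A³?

tr A = −3 and det A = 2, so the characteristic polynomial is λ² − (−3)λ + (2) with roots −1 and −2.
Eigenvectors give P = [[1, 4], [−1, −3]] with P⁻¹ = [[−3, −4], [1, 1]], and A = P·diag(−1, −2)·P⁻¹.
Then A³ = P·diag(−1, −8)·P⁻¹ = [[−1, −32], [1, 24]] · [[−3, −4], [1, 1]] = [[−29, −28], [21, 20]].

[[−29, −28], [21, 20]]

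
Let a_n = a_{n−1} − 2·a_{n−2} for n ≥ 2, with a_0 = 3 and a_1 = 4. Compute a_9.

−50

With companion matrix C = [[1, −2], [1, 0]], [a_n, a_{n−1}]ᵀ = C·[a_{n−1}, a_{n−2}]ᵀ, so [a_9, a_8]ᵀ = C⁸·[a_1, a_0]ᵀ.
C⁸ = [[−17, 6], [−3, −14]], giving [a_9, a_8]ᵀ = [[−50], [−54]].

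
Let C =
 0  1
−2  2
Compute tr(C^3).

−4

C^2 = [[−2, 2], [−4, 2]]
C^3 = [[−4, 2], [−4, 0]]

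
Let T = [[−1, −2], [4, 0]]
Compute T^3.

T^2 = [[−7, 2], [−4, −8]]
T^3 = [[15, 14], [−28, 8]]

[[15, 14], [−28, 8]]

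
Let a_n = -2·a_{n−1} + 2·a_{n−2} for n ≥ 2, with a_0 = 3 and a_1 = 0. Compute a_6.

264

With companion matrix C = [[-2, 2], [1, 0]], [a_n, a_{n−1}]ᵀ = C·[a_{n−1}, a_{n−2}]ᵀ, so [a_6, a_5]ᵀ = C^5·[a_1, a_0]ᵀ.
C^5 = [[-120, 88], [44, -32]], giving [a_6, a_5]ᵀ = [[264], [-96]].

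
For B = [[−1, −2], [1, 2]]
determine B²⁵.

[[−1, −2], [1, 2]]

B² = B (a projection; rank 1, trace 1), so B²⁵ = B.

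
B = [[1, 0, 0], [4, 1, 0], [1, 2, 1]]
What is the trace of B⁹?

B = I + N where N = [[0, 0, 0], [4, 0, 0], [1, 2, 0]] is strictly lower-triangular, so N³ = 0.
(I + N)⁹ = I + 9·N + 36·N² = [[1, 0, 0], [36, 1, 0], [297, 18, 1]].

3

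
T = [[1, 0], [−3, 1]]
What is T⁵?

T = I + N where N = [[0, 0], [−3, 0]] is strictly lower-triangular, so N² = 0.
(I + N)⁵ = I + 5·N = [[1, 0], [−15, 1]].

[[1, 0], [−15, 1]]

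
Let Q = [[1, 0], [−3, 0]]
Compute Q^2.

[[1, 0], [−3, 0]]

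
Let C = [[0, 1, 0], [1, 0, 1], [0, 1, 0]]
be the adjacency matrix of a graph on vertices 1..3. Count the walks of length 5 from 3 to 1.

The number of length-5 walks from vertex 3 to vertex 1 is entry (3,1) of C⁵, where C is the adjacency matrix.
C² = [[1, 0, 1], [0, 2, 0], [1, 0, 1]]
C³ = [[0, 2, 0], [2, 0, 2], [0, 2, 0]]
C⁴ = [[2, 0, 2], [0, 4, 0], [2, 0, 2]]
C⁵ = [[0, 4, 0], [4, 0, 4], [0, 4, 0]]

0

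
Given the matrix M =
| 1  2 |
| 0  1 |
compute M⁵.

[[1, 10], [0, 1]]

M = I + N where N = [[0, 2], [0, 0]] is strictly upper-triangular, so N² = 0.
(I + N)⁵ = I + 5·N = [[1, 10], [0, 1]].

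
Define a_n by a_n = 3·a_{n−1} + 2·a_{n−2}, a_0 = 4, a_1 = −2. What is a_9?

With companion matrix Q = [[3, 2], [1, 0]], [a_n, a_{n−1}]ᵀ = Q·[a_{n−1}, a_{n−2}]ᵀ, so [a_9, a_8]ᵀ = Q^8·[a_1, a_0]ᵀ.
Q^8 = [[22363, 12558], [6279, 3526]], giving [a_9, a_8]ᵀ = [[5506], [1546]].

5506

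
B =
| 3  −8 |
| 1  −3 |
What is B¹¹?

B² = I (check: tr B = 0 and det B = −1), so B¹¹ = B since 11 is odd.

[[3, −8], [1, −3]]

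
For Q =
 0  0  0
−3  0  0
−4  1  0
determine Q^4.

Q is strictly triangular, hence nilpotent: Q^3 = 0, so Q^4 = 0.

[[0, 0, 0], [0, 0, 0], [0, 0, 0]]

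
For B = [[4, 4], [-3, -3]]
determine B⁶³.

[[4, 4], [-3, -3]]

B² = B (a projection; rank 1, trace 1), so B⁶³ = B.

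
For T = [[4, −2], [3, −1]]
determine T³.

[[22, −14], [21, −13]]

tr T = 3 and det T = 2, so the characteristic polynomial is λ² − (3)λ + (2) with roots 1 and 2.
Eigenvectors give P = [[2, −1], [3, −1]] with P⁻¹ = [[−1, 1], [−3, 2]], and T = P·diag(1, 2)·P⁻¹.
Then T³ = P·diag(1, 8)·P⁻¹ = [[2, −8], [3, −8]] · [[−1, 1], [−3, 2]] = [[22, −14], [21, −13]].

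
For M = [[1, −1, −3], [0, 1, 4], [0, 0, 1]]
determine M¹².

M = I + N where N = [[0, −1, −3], [0, 0, 4], [0, 0, 0]] is strictly upper-triangular, so N³ = 0.
(I + N)¹² = I + 12·N + 66·N² = [[1, −12, −300], [0, 1, 48], [0, 0, 1]].

[[1, −12, −300], [0, 1, 48], [0, 0, 1]]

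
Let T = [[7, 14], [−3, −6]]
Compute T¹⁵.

[[7, 14], [−3, −6]]

T² = T (a projection; rank 1, trace 1), so T¹⁵ = T.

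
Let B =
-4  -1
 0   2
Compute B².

[[16, 2], [0, 4]]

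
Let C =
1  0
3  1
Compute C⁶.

[[1, 0], [18, 1]]

C = I + N where N = [[0, 0], [3, 0]] is strictly lower-triangular, so N² = 0.
(I + N)⁶ = I + 6·N = [[1, 0], [18, 1]].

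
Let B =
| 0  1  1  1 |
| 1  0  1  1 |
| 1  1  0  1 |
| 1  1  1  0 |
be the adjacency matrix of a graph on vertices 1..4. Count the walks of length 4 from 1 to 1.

The number of length-4 walks from vertex 1 to vertex 1 is entry (1,1) of B^4, where B is the adjacency matrix.
B^2 = [[3, 2, 2, 2], [2, 3, 2, 2], [2, 2, 3, 2], [2, 2, 2, 3]]
B^3 = [[6, 7, 7, 7], [7, 6, 7, 7], [7, 7, 6, 7], [7, 7, 7, 6]]
B^4 = [[21, 20, 20, 20], [20, 21, 20, 20], [20, 20, 21, 20], [20, 20, 20, 21]]

21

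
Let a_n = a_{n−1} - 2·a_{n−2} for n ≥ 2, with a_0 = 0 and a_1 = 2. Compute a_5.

-2

With companion matrix A = [[1, -2], [1, 0]], [a_n, a_{n−1}]ᵀ = A·[a_{n−1}, a_{n−2}]ᵀ, so [a_5, a_4]ᵀ = A⁴·[a_1, a_0]ᵀ.
A⁴ = [[-1, 6], [-3, 2]], giving [a_5, a_4]ᵀ = [[-2], [-6]].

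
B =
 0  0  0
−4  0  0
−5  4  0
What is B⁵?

[[0, 0, 0], [0, 0, 0], [0, 0, 0]]

B is strictly triangular, hence nilpotent: B³ = 0, so B⁵ = 0.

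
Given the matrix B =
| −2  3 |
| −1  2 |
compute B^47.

B² = I (check: tr B = 0 and det B = −1), so B^47 = B since 47 is odd.

[[−2, 3], [−1, 2]]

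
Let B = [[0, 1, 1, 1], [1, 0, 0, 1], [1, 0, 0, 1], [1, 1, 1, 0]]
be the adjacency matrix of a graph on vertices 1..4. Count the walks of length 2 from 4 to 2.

1

The number of length-2 walks from vertex 4 to vertex 2 is entry (4,2) of B², where B is the adjacency matrix.
B² = [[3, 1, 1, 2], [1, 2, 2, 1], [1, 2, 2, 1], [2, 1, 1, 3]]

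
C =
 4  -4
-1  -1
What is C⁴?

C² = [[20, -12], [-3, 5]]
C³ = [[92, -68], [-17, 7]]
C⁴ = [[436, -300], [-75, 61]]

[[436, -300], [-75, 61]]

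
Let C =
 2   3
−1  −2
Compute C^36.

[[1, 0], [0, 1]]

C² = I (check: tr C = 0 and det C = −1), so C^36 = I since 36 is even.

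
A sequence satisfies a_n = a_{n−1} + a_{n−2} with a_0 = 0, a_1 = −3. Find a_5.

−15

With companion matrix B = [[1, 1], [1, 0]], [a_n, a_{n−1}]ᵀ = B·[a_{n−1}, a_{n−2}]ᵀ, so [a_5, a_4]ᵀ = B⁴·[a_1, a_0]ᵀ.
B⁴ = [[5, 3], [3, 2]], giving [a_5, a_4]ᵀ = [[−15], [−9]].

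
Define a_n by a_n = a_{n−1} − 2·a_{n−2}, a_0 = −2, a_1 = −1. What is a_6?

With companion matrix M = [[1, −2], [1, 0]], [a_n, a_{n−1}]ᵀ = M·[a_{n−1}, a_{n−2}]ᵀ, so [a_6, a_5]ᵀ = M⁵·[a_1, a_0]ᵀ.
M⁵ = [[5, 2], [−1, 6]], giving [a_6, a_5]ᵀ = [[−9], [−11]].

−9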